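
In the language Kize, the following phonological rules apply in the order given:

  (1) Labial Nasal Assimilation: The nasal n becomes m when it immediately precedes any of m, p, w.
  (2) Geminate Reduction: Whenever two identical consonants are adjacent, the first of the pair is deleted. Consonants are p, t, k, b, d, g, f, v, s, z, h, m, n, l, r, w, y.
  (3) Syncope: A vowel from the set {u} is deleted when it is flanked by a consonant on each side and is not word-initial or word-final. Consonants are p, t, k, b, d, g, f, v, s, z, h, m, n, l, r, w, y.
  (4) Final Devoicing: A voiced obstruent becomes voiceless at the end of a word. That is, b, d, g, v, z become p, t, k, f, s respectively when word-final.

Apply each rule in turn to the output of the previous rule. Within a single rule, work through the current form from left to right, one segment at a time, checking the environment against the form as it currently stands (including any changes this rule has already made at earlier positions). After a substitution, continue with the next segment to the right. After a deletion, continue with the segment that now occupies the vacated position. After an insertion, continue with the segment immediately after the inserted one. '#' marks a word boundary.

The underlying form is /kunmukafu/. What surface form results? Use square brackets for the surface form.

(1) Labial Nasal Assimilation: [kunmukafu] → [kummukafu]
(2) Geminate Reduction: [kummukafu] → [kumukafu]
(3) Syncope: [kumukafu] → [kmkafu]
(4) Final Devoicing: no change — [kmkafu]

[kmkafu]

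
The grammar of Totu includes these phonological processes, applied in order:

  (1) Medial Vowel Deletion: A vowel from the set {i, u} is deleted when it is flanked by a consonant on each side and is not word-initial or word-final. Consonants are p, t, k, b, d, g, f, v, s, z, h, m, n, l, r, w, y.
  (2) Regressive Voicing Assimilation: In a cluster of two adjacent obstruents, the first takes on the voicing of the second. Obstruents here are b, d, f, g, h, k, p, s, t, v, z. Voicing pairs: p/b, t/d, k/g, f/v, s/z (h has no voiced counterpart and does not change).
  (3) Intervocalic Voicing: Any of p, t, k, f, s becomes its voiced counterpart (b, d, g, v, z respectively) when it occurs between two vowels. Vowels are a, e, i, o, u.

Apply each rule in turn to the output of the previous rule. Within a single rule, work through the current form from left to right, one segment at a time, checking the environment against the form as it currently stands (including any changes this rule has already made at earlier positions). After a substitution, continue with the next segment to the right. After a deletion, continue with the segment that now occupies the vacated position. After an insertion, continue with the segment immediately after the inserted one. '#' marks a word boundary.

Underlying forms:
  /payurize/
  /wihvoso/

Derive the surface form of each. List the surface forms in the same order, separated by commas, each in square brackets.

[payrze], [whvozo]

/payurize/:
  (1) Medial Vowel Deletion: [payurize] → [payrze]
  (2) Regressive Voicing Assimilation: no change — [payrze]
  (3) Intervocalic Voicing: no change — [payrze]
/wihvoso/:
  (1) Medial Vowel Deletion: [wihvoso] → [whvoso]
  (2) Regressive Voicing Assimilation: no change — [whvoso]
  (3) Intervocalic Voicing: [whvoso] → [whvozo]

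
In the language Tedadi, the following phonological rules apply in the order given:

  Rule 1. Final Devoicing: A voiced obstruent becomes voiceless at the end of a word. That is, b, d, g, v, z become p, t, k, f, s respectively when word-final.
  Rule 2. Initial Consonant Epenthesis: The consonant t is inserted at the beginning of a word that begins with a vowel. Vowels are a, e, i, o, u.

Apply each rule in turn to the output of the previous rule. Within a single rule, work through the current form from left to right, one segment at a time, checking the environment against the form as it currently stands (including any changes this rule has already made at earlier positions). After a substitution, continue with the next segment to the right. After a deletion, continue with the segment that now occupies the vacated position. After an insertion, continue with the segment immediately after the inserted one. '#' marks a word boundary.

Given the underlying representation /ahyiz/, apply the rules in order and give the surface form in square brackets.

[tahyis]

Rule 1 Final Devoicing: [ahyiz] → [ahyis]
Rule 2 Initial Consonant Epenthesis: [ahyis] → [tahyis]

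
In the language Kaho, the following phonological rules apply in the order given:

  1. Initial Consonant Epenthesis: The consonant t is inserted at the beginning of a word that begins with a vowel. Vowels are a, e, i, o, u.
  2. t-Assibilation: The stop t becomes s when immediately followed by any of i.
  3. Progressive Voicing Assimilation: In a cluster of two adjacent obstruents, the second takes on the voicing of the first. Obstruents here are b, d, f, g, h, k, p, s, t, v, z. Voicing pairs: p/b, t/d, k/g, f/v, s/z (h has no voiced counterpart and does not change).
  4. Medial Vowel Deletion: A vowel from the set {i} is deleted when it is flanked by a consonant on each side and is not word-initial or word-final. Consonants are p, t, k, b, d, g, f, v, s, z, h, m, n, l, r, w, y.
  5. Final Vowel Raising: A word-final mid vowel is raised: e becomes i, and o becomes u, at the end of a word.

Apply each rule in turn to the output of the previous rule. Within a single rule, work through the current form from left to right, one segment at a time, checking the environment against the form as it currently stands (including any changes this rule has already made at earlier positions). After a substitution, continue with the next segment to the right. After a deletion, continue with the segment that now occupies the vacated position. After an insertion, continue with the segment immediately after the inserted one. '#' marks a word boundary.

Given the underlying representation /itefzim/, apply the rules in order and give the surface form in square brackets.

[stefsm]

1 Initial Consonant Epenthesis: [itefzim] → [titefzim]
2 t-Assibilation: [titefzim] → [sitefzim]
3 Progressive Voicing Assimilation: [sitefzim] → [sitefsim]
4 Medial Vowel Deletion: [sitefsim] → [stefsm]
5 Final Vowel Raising: no change — [stefsm]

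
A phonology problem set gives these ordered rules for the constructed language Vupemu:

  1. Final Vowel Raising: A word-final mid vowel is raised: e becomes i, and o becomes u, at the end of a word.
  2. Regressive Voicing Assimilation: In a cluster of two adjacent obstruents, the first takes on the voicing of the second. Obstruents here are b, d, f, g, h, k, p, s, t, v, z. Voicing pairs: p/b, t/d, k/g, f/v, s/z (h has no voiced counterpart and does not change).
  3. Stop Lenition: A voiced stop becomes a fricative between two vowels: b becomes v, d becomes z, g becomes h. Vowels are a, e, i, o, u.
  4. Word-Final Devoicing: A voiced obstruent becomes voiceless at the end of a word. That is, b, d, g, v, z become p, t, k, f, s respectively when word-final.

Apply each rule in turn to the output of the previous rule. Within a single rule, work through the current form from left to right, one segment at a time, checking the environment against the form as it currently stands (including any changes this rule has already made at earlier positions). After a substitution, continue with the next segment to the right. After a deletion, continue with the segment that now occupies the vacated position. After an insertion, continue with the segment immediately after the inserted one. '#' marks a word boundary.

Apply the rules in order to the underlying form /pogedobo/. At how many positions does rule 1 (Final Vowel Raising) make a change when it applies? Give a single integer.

1

1 Final Vowel Raising: [pogedobo] → [pogedobu]
2 Regressive Voicing Assimilation: no change — [pogedobu]
3 Stop Lenition: [pogedobu] → [pohezovu]
4 Word-Final Devoicing: no change — [pohezovu]
Rule 1 changed 1 position(s).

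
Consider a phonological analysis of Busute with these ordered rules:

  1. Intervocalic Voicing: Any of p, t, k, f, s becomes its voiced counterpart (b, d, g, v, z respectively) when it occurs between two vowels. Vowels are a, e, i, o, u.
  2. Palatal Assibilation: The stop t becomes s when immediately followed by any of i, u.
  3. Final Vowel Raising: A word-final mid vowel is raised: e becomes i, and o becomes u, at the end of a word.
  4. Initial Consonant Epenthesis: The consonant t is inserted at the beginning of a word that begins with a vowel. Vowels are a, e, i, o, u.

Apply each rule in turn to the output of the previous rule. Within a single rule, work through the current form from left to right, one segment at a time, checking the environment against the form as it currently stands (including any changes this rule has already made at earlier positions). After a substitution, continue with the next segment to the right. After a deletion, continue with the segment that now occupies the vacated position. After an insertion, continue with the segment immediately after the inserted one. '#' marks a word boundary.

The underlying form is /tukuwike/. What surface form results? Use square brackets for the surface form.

1 Intervocalic Voicing: [tukuwike] → [tuguwige]
2 Palatal Assibilation: [tuguwige] → [suguwige]
3 Final Vowel Raising: [suguwige] → [suguwigi]
4 Initial Consonant Epenthesis: no change — [suguwigi]

[suguwigi]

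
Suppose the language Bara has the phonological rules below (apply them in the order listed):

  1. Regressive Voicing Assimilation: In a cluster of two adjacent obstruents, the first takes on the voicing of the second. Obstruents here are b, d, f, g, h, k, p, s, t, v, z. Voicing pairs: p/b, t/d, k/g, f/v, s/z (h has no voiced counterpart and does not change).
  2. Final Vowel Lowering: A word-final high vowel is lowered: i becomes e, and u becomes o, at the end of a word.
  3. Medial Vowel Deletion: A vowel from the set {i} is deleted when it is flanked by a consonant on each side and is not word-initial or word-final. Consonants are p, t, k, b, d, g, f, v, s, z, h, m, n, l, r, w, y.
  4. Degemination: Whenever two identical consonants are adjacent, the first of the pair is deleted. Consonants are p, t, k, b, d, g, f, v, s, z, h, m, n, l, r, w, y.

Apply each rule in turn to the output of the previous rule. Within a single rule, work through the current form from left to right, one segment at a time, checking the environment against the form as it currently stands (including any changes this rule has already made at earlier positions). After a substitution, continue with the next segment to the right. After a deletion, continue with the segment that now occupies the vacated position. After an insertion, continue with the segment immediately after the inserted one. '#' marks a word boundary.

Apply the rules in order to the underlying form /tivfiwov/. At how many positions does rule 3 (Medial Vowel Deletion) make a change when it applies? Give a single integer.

2

1 Regressive Voicing Assimilation: [tivfiwov] → [tiffiwov]
2 Final Vowel Lowering: no change — [tiffiwov]
3 Medial Vowel Deletion: [tiffiwov] → [tffwov]
4 Degemination: [tffwov] → [tfwov]
Rule 3 changed 2 position(s).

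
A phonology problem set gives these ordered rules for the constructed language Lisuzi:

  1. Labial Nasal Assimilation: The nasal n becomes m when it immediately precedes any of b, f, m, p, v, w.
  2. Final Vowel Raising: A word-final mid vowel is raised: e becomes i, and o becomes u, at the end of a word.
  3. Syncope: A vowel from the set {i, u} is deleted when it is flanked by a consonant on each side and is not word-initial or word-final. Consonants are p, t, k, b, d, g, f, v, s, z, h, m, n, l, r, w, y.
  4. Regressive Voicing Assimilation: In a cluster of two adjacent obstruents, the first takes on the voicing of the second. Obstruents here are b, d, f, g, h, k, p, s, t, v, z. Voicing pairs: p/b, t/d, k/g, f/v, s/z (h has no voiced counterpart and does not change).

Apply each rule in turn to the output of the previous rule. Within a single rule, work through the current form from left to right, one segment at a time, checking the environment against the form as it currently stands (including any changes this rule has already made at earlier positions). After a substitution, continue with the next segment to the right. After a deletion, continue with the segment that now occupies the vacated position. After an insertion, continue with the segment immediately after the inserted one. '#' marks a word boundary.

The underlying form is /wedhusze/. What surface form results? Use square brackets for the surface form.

1 Labial Nasal Assimilation: no change — [wedhusze]
2 Final Vowel Raising: [wedhusze] → [wedhuszi]
3 Syncope: [wedhuszi] → [wedhszi]
4 Regressive Voicing Assimilation: [wedhszi] → [wethzzi]

[wethzzi]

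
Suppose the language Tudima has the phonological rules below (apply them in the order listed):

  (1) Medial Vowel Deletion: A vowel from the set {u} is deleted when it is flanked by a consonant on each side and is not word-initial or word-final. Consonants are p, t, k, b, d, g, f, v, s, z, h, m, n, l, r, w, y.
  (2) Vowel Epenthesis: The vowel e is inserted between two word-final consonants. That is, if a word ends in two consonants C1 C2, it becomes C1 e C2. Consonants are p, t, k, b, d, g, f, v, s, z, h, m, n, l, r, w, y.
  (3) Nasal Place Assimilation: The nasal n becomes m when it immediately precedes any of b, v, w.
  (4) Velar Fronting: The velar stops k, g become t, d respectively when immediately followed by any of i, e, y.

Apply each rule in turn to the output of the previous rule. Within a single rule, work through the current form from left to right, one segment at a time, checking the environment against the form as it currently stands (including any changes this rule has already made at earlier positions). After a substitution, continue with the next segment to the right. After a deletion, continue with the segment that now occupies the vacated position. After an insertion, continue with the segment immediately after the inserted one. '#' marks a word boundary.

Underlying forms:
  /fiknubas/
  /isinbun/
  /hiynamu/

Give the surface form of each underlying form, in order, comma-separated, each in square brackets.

[fikmbas], [isimben], [hiynamu]

/fiknubas/:
  (1) Medial Vowel Deletion: [fiknubas] → [fiknbas]
  (2) Vowel Epenthesis: no change — [fiknbas]
  (3) Nasal Place Assimilation: [fiknbas] → [fikmbas]
  (4) Velar Fronting: no change — [fikmbas]
/isinbun/:
  (1) Medial Vowel Deletion: [isinbun] → [isinbn]
  (2) Vowel Epenthesis: [isinbn] → [isinben]
  (3) Nasal Place Assimilation: [isinben] → [isimben]
  (4) Velar Fronting: no change — [isimben]
/hiynamu/:
  (1) Medial Vowel Deletion: no change — [hiynamu]
  (2) Vowel Epenthesis: no change — [hiynamu]
  (3) Nasal Place Assimilation: no change — [hiynamu]
  (4) Velar Fronting: no change — [hiynamu]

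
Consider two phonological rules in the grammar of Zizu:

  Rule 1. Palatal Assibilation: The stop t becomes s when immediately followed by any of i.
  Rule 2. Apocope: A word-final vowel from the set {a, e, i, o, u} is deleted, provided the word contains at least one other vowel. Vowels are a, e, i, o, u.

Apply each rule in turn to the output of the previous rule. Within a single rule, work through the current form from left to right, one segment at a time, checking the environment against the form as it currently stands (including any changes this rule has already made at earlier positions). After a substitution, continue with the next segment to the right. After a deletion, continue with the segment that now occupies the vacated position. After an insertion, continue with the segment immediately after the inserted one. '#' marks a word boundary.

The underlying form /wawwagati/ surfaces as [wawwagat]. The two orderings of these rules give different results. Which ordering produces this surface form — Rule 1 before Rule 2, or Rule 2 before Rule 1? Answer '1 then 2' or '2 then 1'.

2 then 1

Order 1 then 2:
  1 Palatal Assibilation: [wawwagati] → [wawwagasi]
  2 Apocope: [wawwagasi] → [wawwagas]
  result: [wawwagas]
Order 2 then 1:
  2 Apocope: [wawwagati] → [wawwagat]
  1 Palatal Assibilation: no change — [wawwagat]
  result: [wawwagat]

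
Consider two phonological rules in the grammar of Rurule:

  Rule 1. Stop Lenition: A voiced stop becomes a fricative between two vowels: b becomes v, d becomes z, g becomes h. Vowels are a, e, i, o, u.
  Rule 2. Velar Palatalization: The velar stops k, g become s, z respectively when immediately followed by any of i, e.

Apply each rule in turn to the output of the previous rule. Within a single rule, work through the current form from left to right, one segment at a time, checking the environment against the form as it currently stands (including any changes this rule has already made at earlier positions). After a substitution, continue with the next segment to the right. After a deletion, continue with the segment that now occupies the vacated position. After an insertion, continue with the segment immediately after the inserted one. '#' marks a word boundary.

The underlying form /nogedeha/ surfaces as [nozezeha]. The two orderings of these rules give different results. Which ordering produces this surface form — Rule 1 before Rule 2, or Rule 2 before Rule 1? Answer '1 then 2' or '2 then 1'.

Order 1 then 2:
  1 Stop Lenition: [nogedeha] → [nohezeha]
  2 Velar Palatalization: no change — [nohezeha]
  result: [nohezeha]
Order 2 then 1:
  2 Velar Palatalization: [nogedeha] → [nozedeha]
  1 Stop Lenition: [nozedeha] → [nozezeha]
  result: [nozezeha]

2 then 1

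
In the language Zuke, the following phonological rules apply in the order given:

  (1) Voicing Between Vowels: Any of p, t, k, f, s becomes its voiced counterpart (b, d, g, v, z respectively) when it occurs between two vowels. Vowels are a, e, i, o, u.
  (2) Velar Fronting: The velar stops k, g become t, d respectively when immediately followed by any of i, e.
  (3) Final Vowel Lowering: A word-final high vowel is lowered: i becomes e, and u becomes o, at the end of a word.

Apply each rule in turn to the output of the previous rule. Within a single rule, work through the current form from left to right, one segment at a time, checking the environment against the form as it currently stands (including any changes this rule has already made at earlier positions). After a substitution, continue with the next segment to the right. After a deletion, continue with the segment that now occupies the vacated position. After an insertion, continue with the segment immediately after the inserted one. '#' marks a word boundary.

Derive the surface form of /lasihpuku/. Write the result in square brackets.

(1) Voicing Between Vowels: [lasihpuku] → [lazihpugu]
(2) Velar Fronting: no change — [lazihpugu]
(3) Final Vowel Lowering: [lazihpugu] → [lazihpugo]

[lazihpugo]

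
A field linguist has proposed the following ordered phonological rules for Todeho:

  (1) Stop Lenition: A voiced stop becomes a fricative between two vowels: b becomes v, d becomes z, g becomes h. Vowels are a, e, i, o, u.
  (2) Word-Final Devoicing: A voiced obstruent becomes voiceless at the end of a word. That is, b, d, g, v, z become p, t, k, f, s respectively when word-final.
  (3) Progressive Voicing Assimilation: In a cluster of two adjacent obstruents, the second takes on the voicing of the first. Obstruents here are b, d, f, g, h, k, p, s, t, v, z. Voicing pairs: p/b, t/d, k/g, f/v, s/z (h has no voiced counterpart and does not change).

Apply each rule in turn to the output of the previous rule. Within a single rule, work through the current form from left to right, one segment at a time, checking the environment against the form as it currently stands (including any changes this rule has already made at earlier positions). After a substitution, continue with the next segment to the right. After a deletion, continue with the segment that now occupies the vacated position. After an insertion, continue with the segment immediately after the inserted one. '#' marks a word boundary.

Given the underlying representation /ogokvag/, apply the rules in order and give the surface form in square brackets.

(1) Stop Lenition: [ogokvag] → [ohokvag]
(2) Word-Final Devoicing: [ohokvag] → [ohokvak]
(3) Progressive Voicing Assimilation: [ohokvak] → [ohokfak]

[ohokfak]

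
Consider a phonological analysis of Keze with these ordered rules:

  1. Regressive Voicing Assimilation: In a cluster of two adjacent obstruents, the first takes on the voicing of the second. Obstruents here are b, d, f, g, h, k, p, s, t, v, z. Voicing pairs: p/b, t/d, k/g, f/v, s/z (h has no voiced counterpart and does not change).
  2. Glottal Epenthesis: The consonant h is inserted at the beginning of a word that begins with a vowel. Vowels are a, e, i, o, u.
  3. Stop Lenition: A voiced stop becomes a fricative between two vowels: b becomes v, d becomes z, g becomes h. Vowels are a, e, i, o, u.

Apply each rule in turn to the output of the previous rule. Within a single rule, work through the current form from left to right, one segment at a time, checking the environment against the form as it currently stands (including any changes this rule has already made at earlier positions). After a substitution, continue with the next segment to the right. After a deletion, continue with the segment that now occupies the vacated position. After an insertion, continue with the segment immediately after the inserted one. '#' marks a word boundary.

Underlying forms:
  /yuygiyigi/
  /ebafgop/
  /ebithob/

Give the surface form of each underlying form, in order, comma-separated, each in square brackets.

[yuygiyihi], [hevavgop], [hevithob]

/yuygiyigi/:
  1 Regressive Voicing Assimilation: no change — [yuygiyigi]
  2 Glottal Epenthesis: no change — [yuygiyigi]
  3 Stop Lenition: [yuygiyigi] → [yuygiyihi]
/ebafgop/:
  1 Regressive Voicing Assimilation: [ebafgop] → [ebavgop]
  2 Glottal Epenthesis: [ebavgop] → [hebavgop]
  3 Stop Lenition: [hebavgop] → [hevavgop]
/ebithob/:
  1 Regressive Voicing Assimilation: no change — [ebithob]
  2 Glottal Epenthesis: [ebithob] → [hebithob]
  3 Stop Lenition: [hebithob] → [hevithob]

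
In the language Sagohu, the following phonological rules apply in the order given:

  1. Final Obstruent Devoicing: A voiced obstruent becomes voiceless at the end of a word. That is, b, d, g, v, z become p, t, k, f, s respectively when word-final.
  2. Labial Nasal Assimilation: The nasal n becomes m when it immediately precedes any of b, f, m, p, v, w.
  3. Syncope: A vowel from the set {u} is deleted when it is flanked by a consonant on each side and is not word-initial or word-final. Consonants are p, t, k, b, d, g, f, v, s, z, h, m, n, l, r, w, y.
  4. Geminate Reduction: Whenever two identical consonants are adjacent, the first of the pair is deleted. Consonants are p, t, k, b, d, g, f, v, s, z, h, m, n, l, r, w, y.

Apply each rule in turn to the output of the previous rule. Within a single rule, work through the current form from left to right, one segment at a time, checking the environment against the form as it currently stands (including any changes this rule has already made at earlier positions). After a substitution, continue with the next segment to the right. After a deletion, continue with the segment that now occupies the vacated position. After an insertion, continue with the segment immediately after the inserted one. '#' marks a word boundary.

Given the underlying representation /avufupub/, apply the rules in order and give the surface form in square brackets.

[avfp]

1 Final Obstruent Devoicing: [avufupub] → [avufupup]
2 Labial Nasal Assimilation: no change — [avufupup]
3 Syncope: [avufupup] → [avfpp]
4 Geminate Reduction: [avfpp] → [avfp]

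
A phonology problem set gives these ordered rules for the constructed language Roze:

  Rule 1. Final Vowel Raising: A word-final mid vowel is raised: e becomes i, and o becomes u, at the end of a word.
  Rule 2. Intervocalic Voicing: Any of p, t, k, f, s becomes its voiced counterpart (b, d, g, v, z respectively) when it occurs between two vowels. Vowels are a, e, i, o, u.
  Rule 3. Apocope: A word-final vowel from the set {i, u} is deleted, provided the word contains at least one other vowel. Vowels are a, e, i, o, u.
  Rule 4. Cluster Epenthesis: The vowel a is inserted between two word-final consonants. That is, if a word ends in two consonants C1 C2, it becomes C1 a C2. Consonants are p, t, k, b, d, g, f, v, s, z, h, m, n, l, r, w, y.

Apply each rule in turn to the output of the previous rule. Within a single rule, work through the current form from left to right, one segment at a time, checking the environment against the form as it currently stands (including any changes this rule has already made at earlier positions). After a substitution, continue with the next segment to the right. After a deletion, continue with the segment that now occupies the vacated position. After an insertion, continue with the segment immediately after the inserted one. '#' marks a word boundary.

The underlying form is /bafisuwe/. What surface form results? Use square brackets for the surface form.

[bavizuw]

Rule 1 Final Vowel Raising: [bafisuwe] → [bafisuwi]
Rule 2 Intervocalic Voicing: [bafisuwi] → [bavizuwi]
Rule 3 Apocope: [bavizuwi] → [bavizuw]
Rule 4 Cluster Epenthesis: no change — [bavizuw]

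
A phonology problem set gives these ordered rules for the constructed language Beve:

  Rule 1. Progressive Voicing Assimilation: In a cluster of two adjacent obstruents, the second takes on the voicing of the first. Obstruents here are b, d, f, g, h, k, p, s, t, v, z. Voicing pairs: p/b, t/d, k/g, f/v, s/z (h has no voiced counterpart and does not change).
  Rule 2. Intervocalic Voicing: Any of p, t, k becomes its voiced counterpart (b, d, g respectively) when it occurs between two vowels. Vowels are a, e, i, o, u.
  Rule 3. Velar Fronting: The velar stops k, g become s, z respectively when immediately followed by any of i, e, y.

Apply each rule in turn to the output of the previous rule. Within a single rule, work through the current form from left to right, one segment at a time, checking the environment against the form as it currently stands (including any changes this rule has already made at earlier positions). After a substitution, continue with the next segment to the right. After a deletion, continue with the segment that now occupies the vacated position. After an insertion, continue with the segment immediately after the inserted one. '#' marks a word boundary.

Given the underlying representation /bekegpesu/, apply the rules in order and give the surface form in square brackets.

[bezegbesu]

Rule 1 Progressive Voicing Assimilation: [bekegpesu] → [bekegbesu]
Rule 2 Intervocalic Voicing: [bekegbesu] → [begegbesu]
Rule 3 Velar Fronting: [begegbesu] → [bezegbesu]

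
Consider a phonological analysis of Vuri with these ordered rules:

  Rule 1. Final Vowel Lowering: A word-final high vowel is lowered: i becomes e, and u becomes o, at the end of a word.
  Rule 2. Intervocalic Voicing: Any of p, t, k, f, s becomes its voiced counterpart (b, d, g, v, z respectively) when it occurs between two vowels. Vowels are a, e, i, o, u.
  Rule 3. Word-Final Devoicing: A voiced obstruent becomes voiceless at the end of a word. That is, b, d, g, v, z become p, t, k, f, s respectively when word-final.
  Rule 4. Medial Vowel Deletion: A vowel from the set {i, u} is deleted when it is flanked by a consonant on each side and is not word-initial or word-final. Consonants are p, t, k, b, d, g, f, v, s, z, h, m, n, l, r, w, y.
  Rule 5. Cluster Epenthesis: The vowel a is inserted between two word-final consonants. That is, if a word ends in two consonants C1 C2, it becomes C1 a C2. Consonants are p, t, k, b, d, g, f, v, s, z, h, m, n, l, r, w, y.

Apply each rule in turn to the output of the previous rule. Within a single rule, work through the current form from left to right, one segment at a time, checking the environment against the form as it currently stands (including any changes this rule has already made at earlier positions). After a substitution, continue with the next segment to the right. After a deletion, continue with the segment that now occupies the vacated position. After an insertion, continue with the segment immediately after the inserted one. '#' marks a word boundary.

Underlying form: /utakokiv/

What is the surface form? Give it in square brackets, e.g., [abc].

[udagogaf]

Rule 1 Final Vowel Lowering: no change — [utakokiv]
Rule 2 Intervocalic Voicing: [utakokiv] → [udagogiv]
Rule 3 Word-Final Devoicing: [udagogiv] → [udagogif]
Rule 4 Medial Vowel Deletion: [udagogif] → [udagogf]
Rule 5 Cluster Epenthesis: [udagogf] → [udagogaf]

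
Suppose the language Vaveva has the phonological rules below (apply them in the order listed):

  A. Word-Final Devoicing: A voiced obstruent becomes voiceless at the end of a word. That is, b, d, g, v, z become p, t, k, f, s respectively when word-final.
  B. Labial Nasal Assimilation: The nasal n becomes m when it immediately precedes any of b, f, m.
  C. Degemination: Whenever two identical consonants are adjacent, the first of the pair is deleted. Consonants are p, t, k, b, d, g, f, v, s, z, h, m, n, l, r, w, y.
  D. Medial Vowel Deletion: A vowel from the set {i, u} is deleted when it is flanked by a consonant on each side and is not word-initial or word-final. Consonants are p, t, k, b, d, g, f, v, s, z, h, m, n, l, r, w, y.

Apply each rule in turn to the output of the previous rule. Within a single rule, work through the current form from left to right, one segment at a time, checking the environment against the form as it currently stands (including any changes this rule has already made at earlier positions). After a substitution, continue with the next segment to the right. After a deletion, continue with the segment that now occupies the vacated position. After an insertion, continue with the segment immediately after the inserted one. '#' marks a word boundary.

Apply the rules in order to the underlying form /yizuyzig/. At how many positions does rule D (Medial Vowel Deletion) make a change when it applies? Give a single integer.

A Word-Final Devoicing: [yizuyzig] → [yizuyzik]
B Labial Nasal Assimilation: no change — [yizuyzik]
C Degemination: no change — [yizuyzik]
D Medial Vowel Deletion: [yizuyzik] → [yzyzk]
Rule D changed 3 position(s).

3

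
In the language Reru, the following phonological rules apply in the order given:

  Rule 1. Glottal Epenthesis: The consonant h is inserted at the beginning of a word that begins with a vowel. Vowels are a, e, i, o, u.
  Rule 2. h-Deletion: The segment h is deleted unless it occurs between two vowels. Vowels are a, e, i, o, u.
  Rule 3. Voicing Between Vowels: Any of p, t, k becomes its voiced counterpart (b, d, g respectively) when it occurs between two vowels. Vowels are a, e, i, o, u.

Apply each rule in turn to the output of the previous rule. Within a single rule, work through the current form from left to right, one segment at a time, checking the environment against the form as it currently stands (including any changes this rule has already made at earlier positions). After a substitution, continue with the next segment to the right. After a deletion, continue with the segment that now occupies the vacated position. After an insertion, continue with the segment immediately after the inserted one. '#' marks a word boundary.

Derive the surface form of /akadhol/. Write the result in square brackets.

[agadol]

Rule 1 Glottal Epenthesis: [akadhol] → [hakadhol]
Rule 2 h-Deletion: [hakadhol] → [akadol]
Rule 3 Voicing Between Vowels: [akadol] → [agadol]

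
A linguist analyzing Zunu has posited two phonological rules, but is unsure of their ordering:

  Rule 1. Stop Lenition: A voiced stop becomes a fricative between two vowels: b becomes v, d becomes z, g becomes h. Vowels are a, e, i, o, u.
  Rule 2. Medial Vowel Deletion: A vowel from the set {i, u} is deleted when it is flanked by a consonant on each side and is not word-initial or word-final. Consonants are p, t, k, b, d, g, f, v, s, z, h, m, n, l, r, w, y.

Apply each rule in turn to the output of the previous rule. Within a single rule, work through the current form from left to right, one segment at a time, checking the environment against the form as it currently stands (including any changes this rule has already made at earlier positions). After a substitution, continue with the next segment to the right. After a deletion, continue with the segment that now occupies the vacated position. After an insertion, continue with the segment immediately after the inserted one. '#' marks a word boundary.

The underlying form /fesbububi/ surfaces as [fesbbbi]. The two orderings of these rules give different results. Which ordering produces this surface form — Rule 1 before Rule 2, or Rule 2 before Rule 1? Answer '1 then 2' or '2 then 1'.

Order 1 then 2:
  1 Stop Lenition: [fesbububi] → [fesbuvuvi]
  2 Medial Vowel Deletion: [fesbuvuvi] → [fesbvvi]
  result: [fesbvvi]
Order 2 then 1:
  2 Medial Vowel Deletion: [fesbububi] → [fesbbbi]
  1 Stop Lenition: no change — [fesbbbi]
  result: [fesbbbi]

2 then 1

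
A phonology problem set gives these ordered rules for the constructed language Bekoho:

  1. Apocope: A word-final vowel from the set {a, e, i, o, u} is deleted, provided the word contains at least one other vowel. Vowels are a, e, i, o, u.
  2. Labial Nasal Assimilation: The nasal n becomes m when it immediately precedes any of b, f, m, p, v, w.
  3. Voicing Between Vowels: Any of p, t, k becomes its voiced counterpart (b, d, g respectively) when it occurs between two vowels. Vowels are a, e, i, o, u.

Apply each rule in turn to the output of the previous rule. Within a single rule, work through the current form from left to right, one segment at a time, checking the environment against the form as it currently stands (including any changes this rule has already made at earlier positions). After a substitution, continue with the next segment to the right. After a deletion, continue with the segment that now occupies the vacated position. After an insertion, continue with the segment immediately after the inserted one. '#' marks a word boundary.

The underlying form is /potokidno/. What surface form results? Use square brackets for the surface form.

[podogidn]

1 Apocope: [potokidno] → [potokidn]
2 Labial Nasal Assimilation: no change — [potokidn]
3 Voicing Between Vowels: [potokidn] → [podogidn]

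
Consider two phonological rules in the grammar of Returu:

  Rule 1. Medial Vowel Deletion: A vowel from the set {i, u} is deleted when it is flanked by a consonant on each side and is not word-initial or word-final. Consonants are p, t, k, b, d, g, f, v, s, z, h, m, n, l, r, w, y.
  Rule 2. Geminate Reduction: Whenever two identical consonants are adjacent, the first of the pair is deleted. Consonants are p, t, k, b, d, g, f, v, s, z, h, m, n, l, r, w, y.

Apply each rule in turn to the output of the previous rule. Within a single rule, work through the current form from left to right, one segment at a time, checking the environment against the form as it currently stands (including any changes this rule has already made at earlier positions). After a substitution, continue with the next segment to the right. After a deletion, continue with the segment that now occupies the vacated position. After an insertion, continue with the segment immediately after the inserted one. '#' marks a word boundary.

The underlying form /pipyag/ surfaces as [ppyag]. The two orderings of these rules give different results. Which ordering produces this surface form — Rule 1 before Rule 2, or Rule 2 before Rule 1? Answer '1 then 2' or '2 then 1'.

Order 1 then 2:
  1 Medial Vowel Deletion: [pipyag] → [ppyag]
  2 Geminate Reduction: [ppyag] → [pyag]
  result: [pyag]
Order 2 then 1:
  2 Geminate Reduction: no change — [pipyag]
  1 Medial Vowel Deletion: [pipyag] → [ppyag]
  result: [ppyag]

2 then 1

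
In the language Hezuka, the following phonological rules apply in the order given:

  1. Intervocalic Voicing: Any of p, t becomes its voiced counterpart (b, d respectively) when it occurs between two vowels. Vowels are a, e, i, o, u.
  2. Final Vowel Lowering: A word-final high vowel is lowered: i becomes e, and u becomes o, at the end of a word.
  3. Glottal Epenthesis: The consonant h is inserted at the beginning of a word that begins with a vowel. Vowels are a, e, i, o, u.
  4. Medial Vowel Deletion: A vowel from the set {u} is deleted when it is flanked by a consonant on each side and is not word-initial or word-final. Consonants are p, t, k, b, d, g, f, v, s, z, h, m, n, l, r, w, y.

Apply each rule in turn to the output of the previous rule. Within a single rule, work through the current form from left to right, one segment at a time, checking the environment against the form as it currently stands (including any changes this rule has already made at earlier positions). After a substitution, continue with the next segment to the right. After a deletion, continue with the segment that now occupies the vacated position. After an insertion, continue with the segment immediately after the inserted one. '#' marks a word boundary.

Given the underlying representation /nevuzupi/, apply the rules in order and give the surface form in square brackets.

1 Intervocalic Voicing: [nevuzupi] → [nevuzubi]
2 Final Vowel Lowering: [nevuzubi] → [nevuzube]
3 Glottal Epenthesis: no change — [nevuzube]
4 Medial Vowel Deletion: [nevuzube] → [nevzbe]

[nevzbe]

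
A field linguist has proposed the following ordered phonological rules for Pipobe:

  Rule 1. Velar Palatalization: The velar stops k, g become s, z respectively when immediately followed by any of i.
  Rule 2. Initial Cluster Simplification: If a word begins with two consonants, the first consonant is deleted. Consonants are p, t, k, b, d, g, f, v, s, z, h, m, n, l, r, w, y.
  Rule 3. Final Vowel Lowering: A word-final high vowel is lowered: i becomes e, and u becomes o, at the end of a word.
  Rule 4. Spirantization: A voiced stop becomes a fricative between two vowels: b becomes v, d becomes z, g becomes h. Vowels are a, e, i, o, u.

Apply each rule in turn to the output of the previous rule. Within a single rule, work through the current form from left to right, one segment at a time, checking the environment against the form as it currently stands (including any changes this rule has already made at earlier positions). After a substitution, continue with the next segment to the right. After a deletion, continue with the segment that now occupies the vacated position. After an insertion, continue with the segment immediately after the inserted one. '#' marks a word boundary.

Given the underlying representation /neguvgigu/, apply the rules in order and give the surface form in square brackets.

[nehuvziho]

Rule 1 Velar Palatalization: [neguvgigu] → [neguvzigu]
Rule 2 Initial Cluster Simplification: no change — [neguvzigu]
Rule 3 Final Vowel Lowering: [neguvzigu] → [neguvzigo]
Rule 4 Spirantization: [neguvzigo] → [nehuvziho]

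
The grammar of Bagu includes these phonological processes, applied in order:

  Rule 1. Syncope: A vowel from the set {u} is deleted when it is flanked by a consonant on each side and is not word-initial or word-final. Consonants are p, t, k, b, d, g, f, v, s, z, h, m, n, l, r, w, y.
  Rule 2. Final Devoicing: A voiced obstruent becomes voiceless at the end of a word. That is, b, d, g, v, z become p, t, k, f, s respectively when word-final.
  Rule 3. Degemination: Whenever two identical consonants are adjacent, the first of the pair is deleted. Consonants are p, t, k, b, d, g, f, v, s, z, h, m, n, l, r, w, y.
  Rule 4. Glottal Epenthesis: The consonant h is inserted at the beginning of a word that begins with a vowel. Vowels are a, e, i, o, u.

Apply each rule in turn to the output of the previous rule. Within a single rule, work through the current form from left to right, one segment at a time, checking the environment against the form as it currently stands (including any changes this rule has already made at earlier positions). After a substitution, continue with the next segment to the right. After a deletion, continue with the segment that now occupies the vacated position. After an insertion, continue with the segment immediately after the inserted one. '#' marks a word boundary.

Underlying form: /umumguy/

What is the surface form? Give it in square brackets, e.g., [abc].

Rule 1 Syncope: [umumguy] → [ummgy]
Rule 2 Final Devoicing: no change — [ummgy]
Rule 3 Degemination: [ummgy] → [umgy]
Rule 4 Glottal Epenthesis: [umgy] → [humgy]

[humgy]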